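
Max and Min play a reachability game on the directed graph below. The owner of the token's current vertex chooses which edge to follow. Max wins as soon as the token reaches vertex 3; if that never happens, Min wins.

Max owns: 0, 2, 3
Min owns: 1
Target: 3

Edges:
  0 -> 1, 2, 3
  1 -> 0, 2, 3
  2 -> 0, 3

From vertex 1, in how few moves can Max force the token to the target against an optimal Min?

2

A0 = {3}
A1: add {0, 2} — 0 (Max) has 0→3; 2 (Max) has 2→3.
A2: add {1} — 1 (Min): all of {0, 2, 3} already in.
A2 = all vertices. Fixed point.
1 enters the attractor at level 2, so Max can force the target in 2 moves from there.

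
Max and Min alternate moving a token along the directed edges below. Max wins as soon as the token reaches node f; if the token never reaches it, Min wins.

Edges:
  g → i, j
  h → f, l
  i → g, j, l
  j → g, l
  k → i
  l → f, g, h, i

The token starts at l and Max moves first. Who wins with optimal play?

Max

Track states (vertex, player-to-move).
A0 = {(f,Max), (f,Min)}
A1: add {(h,Max), (l,Max)}.
(l,Max) ∈ A1 ⇒ Max forces the target.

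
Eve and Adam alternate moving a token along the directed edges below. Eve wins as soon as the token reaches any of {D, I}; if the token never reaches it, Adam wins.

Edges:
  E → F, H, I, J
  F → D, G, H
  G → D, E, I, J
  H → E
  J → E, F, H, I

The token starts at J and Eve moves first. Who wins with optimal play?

Track states (vertex, player-to-move).
A0 = {(D,Eve), (D,Adam), (I,Eve), (I,Adam)}
A1: add {(E,Eve), (F,Eve), (G,Eve), (J,Eve)}.
(J,Eve) ∈ A1 ⇒ Eve forces the target.

Eve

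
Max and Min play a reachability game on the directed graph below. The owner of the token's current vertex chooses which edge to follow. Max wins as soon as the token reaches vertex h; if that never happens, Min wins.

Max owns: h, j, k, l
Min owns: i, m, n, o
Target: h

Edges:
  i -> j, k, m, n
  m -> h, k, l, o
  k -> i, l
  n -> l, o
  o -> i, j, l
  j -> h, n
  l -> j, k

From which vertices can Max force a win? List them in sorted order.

A0 = {h}
A1: add {j} — j (Max) has j→h.
A2: add {l} — l (Max) has l→j.
A3: add {k} — k (Max) has k→l.
A4 = A3; e.g. i (Min) can still go to m. Fixed point.
Max's winning region = {h, j, k, l}.

h, j, k, l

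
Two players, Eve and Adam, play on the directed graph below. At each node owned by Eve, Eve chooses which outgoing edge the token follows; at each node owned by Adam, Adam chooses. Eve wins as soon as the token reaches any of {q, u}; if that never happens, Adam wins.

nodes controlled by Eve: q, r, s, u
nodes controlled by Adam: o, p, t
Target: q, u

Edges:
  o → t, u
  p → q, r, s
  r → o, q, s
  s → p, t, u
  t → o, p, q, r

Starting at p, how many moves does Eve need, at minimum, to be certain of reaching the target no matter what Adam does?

2

A0 = {q, u}
A1: add {r, s} — r (Eve) has r→q; s (Eve) has s→u.
A2: add {p} — p (Adam): all of {q, r, s} already in.
A3 = A2; e.g. o (Adam) can still go to t. Fixed point.
p enters the attractor at level 2, so Eve can force the target in 2 moves from there.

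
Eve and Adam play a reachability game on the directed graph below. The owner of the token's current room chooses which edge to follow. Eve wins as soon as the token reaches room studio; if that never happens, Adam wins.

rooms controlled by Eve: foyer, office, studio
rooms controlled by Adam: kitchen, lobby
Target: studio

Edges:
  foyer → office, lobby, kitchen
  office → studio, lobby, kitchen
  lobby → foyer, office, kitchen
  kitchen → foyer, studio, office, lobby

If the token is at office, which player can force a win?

Eve

A0 = {studio}
A1: add {office} — office (Eve) has office→studio.
office ∈ A1, so Eve can force the target.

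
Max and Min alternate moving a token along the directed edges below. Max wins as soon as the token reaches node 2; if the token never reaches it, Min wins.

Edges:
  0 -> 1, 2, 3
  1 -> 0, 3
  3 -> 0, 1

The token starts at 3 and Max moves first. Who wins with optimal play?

Min

Track states (vertex, player-to-move).
A0 = {(2,Max), (2,Min)}
A1: add {(0,Max)}.
A2 = A1; e.g. (0,Min) stays out. (3,Max) never enters ⇒ Min avoids the target.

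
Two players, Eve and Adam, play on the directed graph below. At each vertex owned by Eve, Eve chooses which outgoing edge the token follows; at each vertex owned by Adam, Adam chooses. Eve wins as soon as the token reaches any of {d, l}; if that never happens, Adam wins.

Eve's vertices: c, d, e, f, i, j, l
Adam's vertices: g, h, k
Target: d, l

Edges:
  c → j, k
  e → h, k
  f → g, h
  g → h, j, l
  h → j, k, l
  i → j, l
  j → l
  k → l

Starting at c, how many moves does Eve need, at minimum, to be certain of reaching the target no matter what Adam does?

2

A0 = {d, l}
A1: add {i, j, k} — i (Eve) has i→l; j (Eve) has j→l; k (Adam): all of {l} already in.
A2: add {c, e, h} — c (Eve) has c→j; e (Eve) has e→k; h (Adam): all of {j, k, l} already in.
c enters the attractor at level 2, so Eve can force the target in 2 moves from there.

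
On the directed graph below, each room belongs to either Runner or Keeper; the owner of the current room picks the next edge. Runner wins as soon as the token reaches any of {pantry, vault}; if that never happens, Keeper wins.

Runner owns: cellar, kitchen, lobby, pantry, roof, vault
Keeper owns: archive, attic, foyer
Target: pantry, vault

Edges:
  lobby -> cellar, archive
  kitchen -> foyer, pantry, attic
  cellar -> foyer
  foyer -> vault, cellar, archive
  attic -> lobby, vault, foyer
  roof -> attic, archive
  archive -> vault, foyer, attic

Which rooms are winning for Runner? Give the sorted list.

kitchen, pantry, vault

A0 = {pantry, vault}
A1: add {kitchen} — kitchen (Runner) has kitchen→pantry.
A2 = A1; e.g. lobby (Runner) has no edge into A1. Fixed point.
Runner's winning region = {kitchen, pantry, vault}.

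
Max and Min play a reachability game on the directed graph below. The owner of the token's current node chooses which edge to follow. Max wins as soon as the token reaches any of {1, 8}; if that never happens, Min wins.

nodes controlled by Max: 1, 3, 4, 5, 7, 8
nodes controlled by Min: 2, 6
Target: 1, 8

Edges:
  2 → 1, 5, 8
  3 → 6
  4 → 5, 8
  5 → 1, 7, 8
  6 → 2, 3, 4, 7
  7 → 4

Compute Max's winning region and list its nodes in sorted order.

A0 = {1, 8}
A1: add {4, 5} — 4 (Max) has 4→8; 5 (Max) has 5→1.
A2: add {2, 7} — 2 (Min): all of {1, 5, 8} already in; 7 (Max) has 7→4.
A3 = A2; e.g. 3 (Max) has no edge into A2. Fixed point.
Max's winning region = {1, 2, 4, 5, 7, 8}.

1, 2, 4, 5, 7, 8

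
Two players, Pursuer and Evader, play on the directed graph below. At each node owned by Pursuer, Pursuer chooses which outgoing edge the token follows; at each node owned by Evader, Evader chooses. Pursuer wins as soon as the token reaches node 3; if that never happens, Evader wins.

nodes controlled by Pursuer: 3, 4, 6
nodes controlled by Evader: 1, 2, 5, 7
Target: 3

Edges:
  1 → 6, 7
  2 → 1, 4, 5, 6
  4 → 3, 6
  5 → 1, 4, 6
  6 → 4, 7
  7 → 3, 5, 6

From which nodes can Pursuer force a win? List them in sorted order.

3, 4, 6

A0 = {3}
A1: add {4} — 4 (Pursuer) has 4→3.
A2: add {6} — 6 (Pursuer) has 6→4.
A3 = A2; e.g. 1 (Evader) can still go to 7. Fixed point.
Pursuer's winning region = {3, 4, 6}.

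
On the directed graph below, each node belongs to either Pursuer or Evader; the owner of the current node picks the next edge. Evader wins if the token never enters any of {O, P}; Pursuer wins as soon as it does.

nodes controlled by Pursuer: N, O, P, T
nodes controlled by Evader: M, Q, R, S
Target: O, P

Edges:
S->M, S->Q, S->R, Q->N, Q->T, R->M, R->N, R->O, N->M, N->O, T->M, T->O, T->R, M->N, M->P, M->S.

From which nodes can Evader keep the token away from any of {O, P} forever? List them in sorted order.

M, R, S

A0 = {O, P}
A1: add {N, T} — N (Pursuer) has N→O; T (Pursuer) has T→O.
A2: add {Q} — Q (Evader): all of {N, T} already in.
A3 = A2; e.g. M (Evader) can still go to S. Fixed point.
Pursuer's attractor = {N, O, P, Q, T}; Evader avoids the target exactly from the complement.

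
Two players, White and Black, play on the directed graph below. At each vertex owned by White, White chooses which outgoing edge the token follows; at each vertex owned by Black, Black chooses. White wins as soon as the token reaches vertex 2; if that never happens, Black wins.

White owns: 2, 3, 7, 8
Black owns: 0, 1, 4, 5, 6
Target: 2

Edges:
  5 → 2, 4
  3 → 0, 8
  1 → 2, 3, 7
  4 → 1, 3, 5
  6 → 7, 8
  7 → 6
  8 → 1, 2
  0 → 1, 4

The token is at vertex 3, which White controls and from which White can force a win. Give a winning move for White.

8

A0 = {2}
A1: add {8} — 8 (White) has 8→2.
A2: add {3} — 3 (White) has 3→8.
A3 = A2; e.g. 0 (Black) can still go to 1. Fixed point.
From 3, successor 8 is in the attractor (rank 1); the other successor 0 is not.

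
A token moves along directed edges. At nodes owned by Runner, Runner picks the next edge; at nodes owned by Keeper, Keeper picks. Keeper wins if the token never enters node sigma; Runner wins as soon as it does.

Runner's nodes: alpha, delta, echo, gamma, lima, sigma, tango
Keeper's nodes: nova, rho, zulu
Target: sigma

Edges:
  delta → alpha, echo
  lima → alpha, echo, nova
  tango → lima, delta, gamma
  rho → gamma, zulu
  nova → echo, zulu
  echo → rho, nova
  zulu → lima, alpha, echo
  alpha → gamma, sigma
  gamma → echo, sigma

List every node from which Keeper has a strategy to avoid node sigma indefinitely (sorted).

echo, nova, rho, zulu

A0 = {sigma}
A1: add {alpha, gamma} — alpha (Runner) has alpha→sigma; gamma (Runner) has gamma→sigma.
A2: add {delta, lima, tango} — lima (Runner) has lima→alpha; tango (Runner) has tango→gamma; delta (Runner) has delta→alpha.
A3 = A2; e.g. rho (Keeper) can still go to zulu. Fixed point.
Runner's attractor = {alpha, delta, gamma, lima, sigma, tango}; Keeper avoids the target exactly from the complement.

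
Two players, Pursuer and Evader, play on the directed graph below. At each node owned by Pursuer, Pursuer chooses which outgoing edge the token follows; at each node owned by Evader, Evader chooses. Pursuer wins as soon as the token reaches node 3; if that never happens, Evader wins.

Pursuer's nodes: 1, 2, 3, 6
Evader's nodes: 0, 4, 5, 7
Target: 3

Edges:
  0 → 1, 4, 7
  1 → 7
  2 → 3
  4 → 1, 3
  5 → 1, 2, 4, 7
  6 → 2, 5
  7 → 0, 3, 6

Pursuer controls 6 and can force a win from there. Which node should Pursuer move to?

2

A0 = {3}
A1: add {2} — 2 (Pursuer) has 2→3.
A2: add {6} — 6 (Pursuer) has 6→2.
A3 = A2; e.g. 0 (Evader) can still go to 1. Fixed point.
From 6, successor 2 is in the attractor (rank 1); the other successor 5 is not.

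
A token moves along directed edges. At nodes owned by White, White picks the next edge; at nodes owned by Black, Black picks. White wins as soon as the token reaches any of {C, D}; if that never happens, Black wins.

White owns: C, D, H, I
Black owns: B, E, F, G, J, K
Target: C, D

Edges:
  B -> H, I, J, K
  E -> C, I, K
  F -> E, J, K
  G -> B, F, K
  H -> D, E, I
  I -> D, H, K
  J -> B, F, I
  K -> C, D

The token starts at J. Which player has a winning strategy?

Black

A0 = {C, D}
A1: add {H, I, K} — H (White) has H→D; I (White) has I→D; K (Black): all of {C, D} already in.
A2: add {E} — E (Black): all of {C, I, K} already in.
A3 = A2; e.g. B (Black) can still go to J. Fixed point.
J never enters the attractor, so Black can avoid the target forever.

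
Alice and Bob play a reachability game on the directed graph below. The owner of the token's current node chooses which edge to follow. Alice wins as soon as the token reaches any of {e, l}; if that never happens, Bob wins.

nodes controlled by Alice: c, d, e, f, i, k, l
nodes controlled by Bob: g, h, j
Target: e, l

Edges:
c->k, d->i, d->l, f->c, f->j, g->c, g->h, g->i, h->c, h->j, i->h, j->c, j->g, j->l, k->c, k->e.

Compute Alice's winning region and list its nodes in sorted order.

c, d, e, f, k, l

A0 = {e, l}
A1: add {d, k} — d (Alice) has d→l; k (Alice) has k→e.
A2: add {c} — c (Alice) has c→k.
A3: add {f} — f (Alice) has f→c.
A4 = A3; e.g. g (Bob) can still go to h. Fixed point.
Alice's winning region = {c, d, e, f, k, l}.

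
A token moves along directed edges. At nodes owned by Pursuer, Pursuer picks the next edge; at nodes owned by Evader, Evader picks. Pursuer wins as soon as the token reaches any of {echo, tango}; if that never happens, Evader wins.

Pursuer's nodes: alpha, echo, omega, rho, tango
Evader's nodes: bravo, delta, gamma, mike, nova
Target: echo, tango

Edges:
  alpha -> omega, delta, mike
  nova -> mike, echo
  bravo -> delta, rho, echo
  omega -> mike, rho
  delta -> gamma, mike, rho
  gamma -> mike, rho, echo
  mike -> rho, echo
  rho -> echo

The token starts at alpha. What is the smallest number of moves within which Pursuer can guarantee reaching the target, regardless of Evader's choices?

A0 = {echo, tango}
A1: add {rho} — rho (Pursuer) has rho→echo.
A2: add {mike, omega} — omega (Pursuer) has omega→rho; mike (Evader): all of {rho, echo} already in.
A3: add {alpha, gamma, nova} — alpha (Pursuer) has alpha→omega; nova (Evader): all of {mike, echo} already in; gamma (Evader): all of {mike, rho, echo} already in.
alpha enters the attractor at level 3, so Pursuer can force the target in 3 moves from there.

3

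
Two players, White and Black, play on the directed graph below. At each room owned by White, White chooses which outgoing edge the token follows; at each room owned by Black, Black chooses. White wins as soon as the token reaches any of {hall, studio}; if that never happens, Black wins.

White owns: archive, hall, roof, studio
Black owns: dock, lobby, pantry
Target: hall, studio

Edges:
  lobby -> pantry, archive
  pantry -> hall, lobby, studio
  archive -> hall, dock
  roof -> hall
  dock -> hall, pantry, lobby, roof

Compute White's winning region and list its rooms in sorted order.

archive, hall, roof, studio

A0 = {hall, studio}
A1: add {archive, roof} — archive (White) has archive→hall; roof (White) has roof→hall.
A2 = A1; e.g. pantry (Black) can still go to lobby. Fixed point.
White's winning region = {archive, hall, roof, studio}.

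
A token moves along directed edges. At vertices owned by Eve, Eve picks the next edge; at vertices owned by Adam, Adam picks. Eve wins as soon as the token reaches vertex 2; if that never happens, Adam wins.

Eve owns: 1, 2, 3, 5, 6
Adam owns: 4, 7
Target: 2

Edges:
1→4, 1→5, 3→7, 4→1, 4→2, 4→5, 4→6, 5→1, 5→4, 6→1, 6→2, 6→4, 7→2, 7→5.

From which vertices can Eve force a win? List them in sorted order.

A0 = {2}
A1: add {6} — 6 (Eve) has 6→2.
A2 = A1; e.g. 1 (Eve) has no edge into A1. Fixed point.
Eve's winning region = {2, 6}.

2, 6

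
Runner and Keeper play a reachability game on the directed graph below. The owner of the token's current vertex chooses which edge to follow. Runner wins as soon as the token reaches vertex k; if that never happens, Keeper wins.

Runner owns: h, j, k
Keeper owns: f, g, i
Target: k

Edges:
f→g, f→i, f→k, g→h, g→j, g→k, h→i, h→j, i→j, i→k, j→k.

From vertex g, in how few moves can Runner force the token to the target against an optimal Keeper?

A0 = {k}
A1: add {j} — j (Runner) has j→k.
A2: add {h, i} — h (Runner) has h→j; i (Keeper): all of {j, k} already in.
A3: add {g} — g (Keeper): all of {h, j, k} already in.
g enters the attractor at level 3, so Runner can force the target in 3 moves from there.

3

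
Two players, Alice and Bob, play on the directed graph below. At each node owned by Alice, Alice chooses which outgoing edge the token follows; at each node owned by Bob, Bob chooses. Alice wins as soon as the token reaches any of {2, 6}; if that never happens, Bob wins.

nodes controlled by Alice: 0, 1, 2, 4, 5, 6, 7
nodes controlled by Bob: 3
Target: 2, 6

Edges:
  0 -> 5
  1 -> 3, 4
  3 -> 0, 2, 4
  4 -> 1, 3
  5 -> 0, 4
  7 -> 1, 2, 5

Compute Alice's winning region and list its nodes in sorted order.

2, 6, 7

A0 = {2, 6}
A1: add {7} — 7 (Alice) has 7→2.
A2 = A1; e.g. 0 (Alice) has no edge into A1. Fixed point.
Alice's winning region = {2, 6, 7}.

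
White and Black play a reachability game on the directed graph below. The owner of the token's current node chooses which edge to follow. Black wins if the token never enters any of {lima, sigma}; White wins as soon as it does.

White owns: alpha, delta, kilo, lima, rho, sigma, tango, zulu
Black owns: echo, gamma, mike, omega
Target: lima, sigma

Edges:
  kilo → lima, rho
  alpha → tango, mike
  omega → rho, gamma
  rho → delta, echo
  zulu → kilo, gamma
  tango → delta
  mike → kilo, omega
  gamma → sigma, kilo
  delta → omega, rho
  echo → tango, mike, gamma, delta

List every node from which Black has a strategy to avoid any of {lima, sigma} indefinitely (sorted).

alpha, delta, echo, mike, omega, rho, tango

A0 = {lima, sigma}
A1: add {kilo} — kilo (White) has kilo→lima.
A2: add {gamma, zulu} — zulu (White) has zulu→kilo; gamma (Black): all of {sigma, kilo} already in.
A3 = A2; e.g. alpha (White) has no edge into A2. Fixed point.
White's attractor = {gamma, kilo, lima, sigma, zulu}; Black avoids the target exactly from the complement.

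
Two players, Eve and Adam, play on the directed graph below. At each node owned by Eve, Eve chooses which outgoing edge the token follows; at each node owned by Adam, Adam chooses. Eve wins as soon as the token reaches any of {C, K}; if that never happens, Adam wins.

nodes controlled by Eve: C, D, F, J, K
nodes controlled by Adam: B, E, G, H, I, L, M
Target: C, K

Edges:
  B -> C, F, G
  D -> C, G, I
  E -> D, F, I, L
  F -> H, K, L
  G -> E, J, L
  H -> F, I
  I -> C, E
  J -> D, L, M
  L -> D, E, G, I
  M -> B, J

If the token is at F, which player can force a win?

Eve

A0 = {C, K}
A1: add {D, F} — D (Eve) has D→C; F (Eve) has F→K.
F ∈ A1, so Eve can force the target.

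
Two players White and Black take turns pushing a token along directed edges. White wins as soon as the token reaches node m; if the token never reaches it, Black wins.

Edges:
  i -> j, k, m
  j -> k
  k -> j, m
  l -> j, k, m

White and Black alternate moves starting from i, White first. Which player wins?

White

Track states (vertex, player-to-move).
A0 = {(m,White), (m,Black)}
A1: add {(i,White), (k,White), (l,White)}.
(i,White) ∈ A1 ⇒ White forces the target.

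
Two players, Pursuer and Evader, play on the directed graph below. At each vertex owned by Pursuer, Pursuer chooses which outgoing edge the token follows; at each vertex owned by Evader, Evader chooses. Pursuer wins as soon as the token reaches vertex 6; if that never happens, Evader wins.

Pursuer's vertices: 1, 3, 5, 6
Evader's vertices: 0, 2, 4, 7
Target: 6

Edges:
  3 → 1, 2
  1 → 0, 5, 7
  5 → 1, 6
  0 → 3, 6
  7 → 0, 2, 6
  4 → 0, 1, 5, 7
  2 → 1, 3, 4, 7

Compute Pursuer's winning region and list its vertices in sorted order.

0, 1, 3, 5, 6

A0 = {6}
A1: add {5} — 5 (Pursuer) has 5→6.
A2: add {1} — 1 (Pursuer) has 1→5.
A3: add {3} — 3 (Pursuer) has 3→1.
A4: add {0} — 0 (Evader): all of {3, 6} already in.
A5 = A4; e.g. 2 (Evader) can still go to 4. Fixed point.
Pursuer's winning region = {0, 1, 3, 5, 6}.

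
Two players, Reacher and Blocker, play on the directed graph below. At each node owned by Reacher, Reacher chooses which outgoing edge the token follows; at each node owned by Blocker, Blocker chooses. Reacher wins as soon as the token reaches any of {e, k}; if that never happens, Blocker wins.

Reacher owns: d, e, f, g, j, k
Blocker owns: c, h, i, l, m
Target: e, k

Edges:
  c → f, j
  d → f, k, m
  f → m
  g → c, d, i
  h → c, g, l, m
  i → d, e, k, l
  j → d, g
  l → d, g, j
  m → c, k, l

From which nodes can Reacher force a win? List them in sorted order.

A0 = {e, k}
A1: add {d} — d (Reacher) has d→k.
A2: add {g, j} — g (Reacher) has g→d; j (Reacher) has j→d.
A3: add {l} — l (Blocker): all of {d, g, j} already in.
A4: add {i} — i (Blocker): all of {d, e, k, l} already in.
A5 = A4; e.g. c (Blocker) can still go to f. Fixed point.
Reacher's winning region = {d, e, g, i, j, k, l}.

d, e, g, i, j, k, l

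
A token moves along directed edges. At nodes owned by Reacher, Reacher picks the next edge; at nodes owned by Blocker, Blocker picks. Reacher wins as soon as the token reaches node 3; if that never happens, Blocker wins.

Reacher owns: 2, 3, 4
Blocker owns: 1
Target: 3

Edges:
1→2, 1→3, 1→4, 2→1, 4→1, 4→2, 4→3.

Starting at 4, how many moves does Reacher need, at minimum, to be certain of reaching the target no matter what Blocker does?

A0 = {3}
A1: add {4} — 4 (Reacher) has 4→3.
A2 = A1; e.g. 1 (Blocker) can still go to 2. Fixed point.
4 enters the attractor at level 1, so Reacher can force the target in 1 move from there.

1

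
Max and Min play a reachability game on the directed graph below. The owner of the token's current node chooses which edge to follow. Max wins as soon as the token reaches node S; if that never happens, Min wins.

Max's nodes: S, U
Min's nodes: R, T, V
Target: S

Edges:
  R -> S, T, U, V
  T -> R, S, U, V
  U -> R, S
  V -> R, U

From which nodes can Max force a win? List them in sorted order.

S, U

A0 = {S}
A1: add {U} — U (Max) has U→S.
A2 = A1; e.g. R (Min) can still go to T. Fixed point.
Max's winning region = {S, U}.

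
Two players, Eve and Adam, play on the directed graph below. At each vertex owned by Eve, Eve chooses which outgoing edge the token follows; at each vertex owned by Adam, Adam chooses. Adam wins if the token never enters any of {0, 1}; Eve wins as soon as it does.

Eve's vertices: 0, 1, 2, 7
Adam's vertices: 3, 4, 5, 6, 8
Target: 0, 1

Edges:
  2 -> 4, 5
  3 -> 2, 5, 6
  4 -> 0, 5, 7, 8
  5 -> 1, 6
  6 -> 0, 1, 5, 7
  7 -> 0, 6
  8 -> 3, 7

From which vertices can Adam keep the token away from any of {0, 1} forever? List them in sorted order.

2, 3, 4, 5, 6, 8

A0 = {0, 1}
A1: add {7} — 7 (Eve) has 7→0.
A2 = A1; e.g. 2 (Eve) has no edge into A1. Fixed point.
Eve's attractor = {0, 1, 7}; Adam avoids the target exactly from the complement.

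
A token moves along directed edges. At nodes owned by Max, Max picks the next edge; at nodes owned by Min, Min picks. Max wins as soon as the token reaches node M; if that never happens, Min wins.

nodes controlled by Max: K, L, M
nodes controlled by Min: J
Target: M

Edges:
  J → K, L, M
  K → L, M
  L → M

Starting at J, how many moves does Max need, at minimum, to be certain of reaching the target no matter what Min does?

A0 = {M}
A1: add {K, L} — K (Max) has K→M; L (Max) has L→M.
A2: add {J} — J (Min): all of {K, L, M} already in.
A2 = all vertices. Fixed point.
J enters the attractor at level 2, so Max can force the target in 2 moves from there.

2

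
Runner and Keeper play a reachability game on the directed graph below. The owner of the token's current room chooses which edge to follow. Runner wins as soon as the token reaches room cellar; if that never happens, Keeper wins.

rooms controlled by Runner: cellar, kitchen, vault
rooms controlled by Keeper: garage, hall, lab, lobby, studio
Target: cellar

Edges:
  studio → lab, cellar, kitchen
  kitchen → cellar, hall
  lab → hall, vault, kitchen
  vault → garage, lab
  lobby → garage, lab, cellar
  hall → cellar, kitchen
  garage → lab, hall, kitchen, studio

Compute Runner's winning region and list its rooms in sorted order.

A0 = {cellar}
A1: add {kitchen} — kitchen (Runner) has kitchen→cellar.
A2: add {hall} — hall (Keeper): all of {cellar, kitchen} already in.
A3 = A2; e.g. garage (Keeper) can still go to lab. Fixed point.
Runner's winning region = {cellar, hall, kitchen}.

cellar, hall, kitchen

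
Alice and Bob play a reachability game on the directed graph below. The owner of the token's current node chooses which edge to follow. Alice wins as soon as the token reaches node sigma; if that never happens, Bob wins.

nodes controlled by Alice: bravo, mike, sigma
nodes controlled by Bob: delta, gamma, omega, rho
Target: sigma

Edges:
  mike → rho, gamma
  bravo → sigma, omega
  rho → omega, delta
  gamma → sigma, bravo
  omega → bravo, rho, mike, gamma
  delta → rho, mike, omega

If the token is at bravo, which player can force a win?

A0 = {sigma}
A1: add {bravo} — bravo (Alice) has bravo→sigma.
bravo ∈ A1, so Alice can force the target.

Alice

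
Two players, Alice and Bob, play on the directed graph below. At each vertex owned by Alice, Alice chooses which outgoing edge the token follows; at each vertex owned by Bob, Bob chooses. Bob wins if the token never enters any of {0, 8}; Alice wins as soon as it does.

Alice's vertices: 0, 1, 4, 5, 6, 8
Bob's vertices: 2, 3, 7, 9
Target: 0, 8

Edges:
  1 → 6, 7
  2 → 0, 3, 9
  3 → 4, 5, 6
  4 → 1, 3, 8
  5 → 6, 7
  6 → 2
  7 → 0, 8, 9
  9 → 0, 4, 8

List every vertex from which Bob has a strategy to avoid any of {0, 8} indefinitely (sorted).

2, 3, 6

A0 = {0, 8}
A1: add {4} — 4 (Alice) has 4→8.
A2: add {9} — 9 (Bob): all of {0, 4, 8} already in.
A3: add {7} — 7 (Bob): all of {0, 8, 9} already in.
A4: add {1, 5} — 1 (Alice) has 1→7; 5 (Alice) has 5→7.
A5 = A4; e.g. 2 (Bob) can still go to 3. Fixed point.
Alice's attractor = {0, 1, 4, 5, 7, 8, 9}; Bob avoids the target exactly from the complement.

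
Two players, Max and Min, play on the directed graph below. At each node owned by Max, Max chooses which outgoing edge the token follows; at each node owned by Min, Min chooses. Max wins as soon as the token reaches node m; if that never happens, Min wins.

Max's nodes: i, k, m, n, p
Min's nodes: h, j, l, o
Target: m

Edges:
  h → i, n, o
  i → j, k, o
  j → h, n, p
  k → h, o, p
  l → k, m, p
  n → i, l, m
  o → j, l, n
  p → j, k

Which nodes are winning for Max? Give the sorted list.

m, n

A0 = {m}
A1: add {n} — n (Max) has n→m.
A2 = A1; e.g. h (Min) can still go to i. Fixed point.
Max's winning region = {m, n}.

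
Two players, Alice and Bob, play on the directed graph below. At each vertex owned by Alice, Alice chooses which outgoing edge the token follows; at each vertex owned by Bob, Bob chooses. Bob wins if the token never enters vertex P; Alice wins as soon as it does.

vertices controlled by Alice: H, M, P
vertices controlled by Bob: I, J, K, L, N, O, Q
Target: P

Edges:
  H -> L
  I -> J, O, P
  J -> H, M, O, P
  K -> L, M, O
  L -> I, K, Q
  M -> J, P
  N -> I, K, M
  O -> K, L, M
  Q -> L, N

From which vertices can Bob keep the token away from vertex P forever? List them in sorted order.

A0 = {P}
A1: add {M} — M (Alice) has M→P.
A2 = A1; e.g. H (Alice) has no edge into A1. Fixed point.
Alice's attractor = {M, P}; Bob avoids the target exactly from the complement.

H, I, J, K, L, N, O, Q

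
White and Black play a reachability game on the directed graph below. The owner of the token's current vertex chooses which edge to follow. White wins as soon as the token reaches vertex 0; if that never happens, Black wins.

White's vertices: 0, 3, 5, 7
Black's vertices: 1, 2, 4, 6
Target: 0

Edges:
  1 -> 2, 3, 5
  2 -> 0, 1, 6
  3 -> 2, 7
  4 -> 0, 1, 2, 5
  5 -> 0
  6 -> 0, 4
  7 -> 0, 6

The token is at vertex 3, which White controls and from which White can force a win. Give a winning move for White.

A0 = {0}
A1: add {5, 7} — 5 (White) has 5→0; 7 (White) has 7→0.
A2: add {3} — 3 (White) has 3→7.
A3 = A2; e.g. 1 (Black) can still go to 2. Fixed point.
From 3, successor 7 is in the attractor (rank 1); the other successor 2 is not.

7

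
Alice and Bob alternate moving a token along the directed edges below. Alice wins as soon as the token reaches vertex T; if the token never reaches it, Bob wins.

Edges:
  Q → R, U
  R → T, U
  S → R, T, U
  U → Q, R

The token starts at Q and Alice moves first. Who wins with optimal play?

Bob

Track states (vertex, player-to-move).
A0 = {(T,Alice), (T,Bob)}
A1: add {(R,Alice), (S,Alice)}.
A2 = A1; e.g. (Q,Alice) stays out. (Q,Alice) never enters ⇒ Bob avoids the target.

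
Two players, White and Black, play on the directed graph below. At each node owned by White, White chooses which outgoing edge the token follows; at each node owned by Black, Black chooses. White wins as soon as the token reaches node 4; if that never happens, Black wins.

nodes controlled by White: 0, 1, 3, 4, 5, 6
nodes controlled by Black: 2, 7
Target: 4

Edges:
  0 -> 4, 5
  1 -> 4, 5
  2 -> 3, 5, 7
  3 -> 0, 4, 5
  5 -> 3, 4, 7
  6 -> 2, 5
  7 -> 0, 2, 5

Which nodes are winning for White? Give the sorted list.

0, 1, 3, 4, 5, 6

A0 = {4}
A1: add {0, 1, 3, 5} — 0 (White) has 0→4; 1 (White) has 1→4; 3 (White) has 3→4; 5 (White) has 5→4.
A2: add {6} — 6 (White) has 6→5.
A3 = A2; e.g. 2 (Black) can still go to 7. Fixed point.
White's winning region = {0, 1, 3, 4, 5, 6}.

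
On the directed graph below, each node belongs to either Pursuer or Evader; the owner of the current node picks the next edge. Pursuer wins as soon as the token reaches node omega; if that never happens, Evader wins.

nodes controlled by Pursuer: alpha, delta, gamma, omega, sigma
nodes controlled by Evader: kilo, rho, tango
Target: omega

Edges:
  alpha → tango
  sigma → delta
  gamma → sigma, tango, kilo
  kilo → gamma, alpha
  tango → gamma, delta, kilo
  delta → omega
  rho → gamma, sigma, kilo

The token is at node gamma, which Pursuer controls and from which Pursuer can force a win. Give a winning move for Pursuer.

sigma

A0 = {omega}
A1: add {delta} — delta (Pursuer) has delta→omega.
A2: add {sigma} — sigma (Pursuer) has sigma→delta.
A3: add {gamma} — gamma (Pursuer) has gamma→sigma.
A4 = A3; e.g. alpha (Pursuer) has no edge into A3. Fixed point.
From gamma, successor sigma is in the attractor (rank 2); the other successors kilo, tango are not.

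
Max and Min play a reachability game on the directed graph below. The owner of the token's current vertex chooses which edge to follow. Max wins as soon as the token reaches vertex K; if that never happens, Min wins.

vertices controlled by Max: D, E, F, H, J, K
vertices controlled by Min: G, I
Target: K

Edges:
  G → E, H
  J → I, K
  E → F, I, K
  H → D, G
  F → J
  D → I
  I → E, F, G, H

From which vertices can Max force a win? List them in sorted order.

E, F, J, K

A0 = {K}
A1: add {E, J} — E (Max) has E→K; J (Max) has J→K.
A2: add {F} — F (Max) has F→J.
A3 = A2; e.g. D (Max) has no edge into A2. Fixed point.
Max's winning region = {E, F, J, K}.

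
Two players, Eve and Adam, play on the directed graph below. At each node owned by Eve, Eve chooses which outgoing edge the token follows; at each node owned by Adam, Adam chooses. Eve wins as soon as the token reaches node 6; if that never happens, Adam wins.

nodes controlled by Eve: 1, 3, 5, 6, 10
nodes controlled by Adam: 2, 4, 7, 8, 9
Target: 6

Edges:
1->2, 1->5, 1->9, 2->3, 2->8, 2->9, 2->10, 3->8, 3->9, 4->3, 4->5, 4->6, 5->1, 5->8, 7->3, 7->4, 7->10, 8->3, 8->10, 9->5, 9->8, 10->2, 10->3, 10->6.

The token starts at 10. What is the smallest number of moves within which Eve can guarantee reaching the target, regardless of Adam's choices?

1

A0 = {6}
A1: add {10} — 10 (Eve) has 10→6.
A2 = A1; e.g. 1 (Eve) has no edge into A1. Fixed point.
10 enters the attractor at level 1, so Eve can force the target in 1 move from there.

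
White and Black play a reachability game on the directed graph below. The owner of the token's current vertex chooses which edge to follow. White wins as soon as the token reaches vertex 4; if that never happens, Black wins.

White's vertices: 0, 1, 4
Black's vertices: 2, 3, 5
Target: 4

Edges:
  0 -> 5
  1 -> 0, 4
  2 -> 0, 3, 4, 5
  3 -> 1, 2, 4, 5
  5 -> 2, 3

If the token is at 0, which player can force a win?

Black

A0 = {4}
A1: add {1} — 1 (White) has 1→4.
A2 = A1; e.g. 0 (White) has no edge into A1. Fixed point.
0 never enters the attractor, so Black can avoid the target forever.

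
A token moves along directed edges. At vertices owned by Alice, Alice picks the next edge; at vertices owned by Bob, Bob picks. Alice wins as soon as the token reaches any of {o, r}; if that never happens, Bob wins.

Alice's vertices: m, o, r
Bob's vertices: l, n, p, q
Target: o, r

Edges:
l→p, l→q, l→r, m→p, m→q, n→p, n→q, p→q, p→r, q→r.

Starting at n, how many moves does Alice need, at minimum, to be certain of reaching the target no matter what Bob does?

A0 = {o, r}
A1: add {q} — q (Bob): all of {r} already in.
A2: add {m, p} — m (Alice) has m→q; p (Bob): all of {q, r} already in.
A3: add {l, n} — l (Bob): all of {p, q, r} already in; n (Bob): all of {p, q} already in.
A3 = all vertices. Fixed point.
n enters the attractor at level 3, so Alice can force the target in 3 moves from there.

3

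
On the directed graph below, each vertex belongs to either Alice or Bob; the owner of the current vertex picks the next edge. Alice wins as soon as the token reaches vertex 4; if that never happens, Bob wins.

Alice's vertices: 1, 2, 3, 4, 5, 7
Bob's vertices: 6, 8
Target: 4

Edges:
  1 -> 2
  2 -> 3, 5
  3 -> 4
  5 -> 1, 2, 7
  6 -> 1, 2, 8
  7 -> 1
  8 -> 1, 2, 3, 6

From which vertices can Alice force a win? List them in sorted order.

A0 = {4}
A1: add {3} — 3 (Alice) has 3→4.
A2: add {2} — 2 (Alice) has 2→3.
A3: add {1, 5} — 1 (Alice) has 1→2; 5 (Alice) has 5→2.
A4: add {7} — 7 (Alice) has 7→1.
A5 = A4; e.g. 6 (Bob) can still go to 8. Fixed point.
Alice's winning region = {1, 2, 3, 4, 5, 7}.

1, 2, 3, 4, 5, 7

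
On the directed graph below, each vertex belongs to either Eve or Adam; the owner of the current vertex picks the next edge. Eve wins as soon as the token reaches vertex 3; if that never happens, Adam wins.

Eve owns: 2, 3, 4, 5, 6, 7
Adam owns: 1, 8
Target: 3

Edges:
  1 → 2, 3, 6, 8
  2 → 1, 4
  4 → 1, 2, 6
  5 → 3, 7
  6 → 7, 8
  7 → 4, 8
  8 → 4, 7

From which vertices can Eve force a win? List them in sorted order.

A0 = {3}
A1: add {5} — 5 (Eve) has 5→3.
A2 = A1; e.g. 1 (Adam) can still go to 2. Fixed point.
Eve's winning region = {3, 5}.

3, 5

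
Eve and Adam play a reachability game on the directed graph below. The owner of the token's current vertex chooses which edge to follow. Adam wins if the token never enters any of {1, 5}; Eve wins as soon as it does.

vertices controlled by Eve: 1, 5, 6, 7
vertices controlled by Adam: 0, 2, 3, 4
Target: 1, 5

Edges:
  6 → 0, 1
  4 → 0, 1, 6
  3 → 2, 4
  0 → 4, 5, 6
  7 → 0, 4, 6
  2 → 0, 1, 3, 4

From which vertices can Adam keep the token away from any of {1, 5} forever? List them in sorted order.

0, 2, 3, 4

A0 = {1, 5}
A1: add {6} — 6 (Eve) has 6→1.
A2: add {7} — 7 (Eve) has 7→6.
A3 = A2; e.g. 0 (Adam) can still go to 4. Fixed point.
Eve's attractor = {1, 5, 6, 7}; Adam avoids the target exactly from the complement.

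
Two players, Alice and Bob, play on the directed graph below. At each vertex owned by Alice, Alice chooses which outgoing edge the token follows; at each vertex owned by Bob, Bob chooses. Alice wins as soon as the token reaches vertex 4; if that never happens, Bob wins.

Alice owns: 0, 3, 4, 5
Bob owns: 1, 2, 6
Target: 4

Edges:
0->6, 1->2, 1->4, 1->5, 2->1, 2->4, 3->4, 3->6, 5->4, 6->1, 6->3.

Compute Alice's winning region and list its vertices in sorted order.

3, 4, 5

A0 = {4}
A1: add {3, 5} — 3 (Alice) has 3→4; 5 (Alice) has 5→4.
A2 = A1; e.g. 0 (Alice) has no edge into A1. Fixed point.
Alice's winning region = {3, 4, 5}.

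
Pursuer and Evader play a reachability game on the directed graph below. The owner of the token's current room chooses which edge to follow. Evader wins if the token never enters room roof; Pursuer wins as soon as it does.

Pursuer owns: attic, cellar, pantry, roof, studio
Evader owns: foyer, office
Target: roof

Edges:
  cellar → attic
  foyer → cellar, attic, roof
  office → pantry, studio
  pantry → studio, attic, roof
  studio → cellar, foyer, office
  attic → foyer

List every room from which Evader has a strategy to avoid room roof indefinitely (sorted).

A0 = {roof}
A1: add {pantry} — pantry (Pursuer) has pantry→roof.
A2 = A1; e.g. cellar (Pursuer) has no edge into A1. Fixed point.
Pursuer's attractor = {pantry, roof}; Evader avoids the target exactly from the complement.

attic, cellar, foyer, office, studio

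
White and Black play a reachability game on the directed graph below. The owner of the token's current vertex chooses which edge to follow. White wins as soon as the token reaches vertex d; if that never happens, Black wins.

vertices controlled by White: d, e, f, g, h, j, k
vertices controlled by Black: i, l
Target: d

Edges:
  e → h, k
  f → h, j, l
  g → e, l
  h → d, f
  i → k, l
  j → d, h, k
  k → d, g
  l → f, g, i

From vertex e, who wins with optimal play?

White

A0 = {d}
A1: add {h, j, k} — h (White) has h→d; j (White) has j→d; k (White) has k→d.
A2: add {e, f} — e (White) has e→h; f (White) has f→h.
e ∈ A2, so White can force the target.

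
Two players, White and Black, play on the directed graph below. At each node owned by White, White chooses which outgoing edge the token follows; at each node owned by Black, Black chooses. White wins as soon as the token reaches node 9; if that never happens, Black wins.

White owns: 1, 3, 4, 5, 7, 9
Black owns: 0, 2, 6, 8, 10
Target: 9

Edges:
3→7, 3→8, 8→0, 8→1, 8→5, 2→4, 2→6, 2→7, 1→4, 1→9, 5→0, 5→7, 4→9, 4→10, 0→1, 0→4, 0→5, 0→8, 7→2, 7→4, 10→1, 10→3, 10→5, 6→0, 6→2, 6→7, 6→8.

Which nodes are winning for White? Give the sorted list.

1, 3, 4, 5, 7, 9, 10

A0 = {9}
A1: add {1, 4} — 1 (White) has 1→9; 4 (White) has 4→9.
A2: add {7} — 7 (White) has 7→4.
A3: add {3, 5} — 3 (White) has 3→7; 5 (White) has 5→7.
A4: add {10} — 10 (Black): all of {1, 3, 5} already in.
A5 = A4; e.g. 0 (Black) can still go to 8. Fixed point.
White's winning region = {1, 3, 4, 5, 7, 9, 10}.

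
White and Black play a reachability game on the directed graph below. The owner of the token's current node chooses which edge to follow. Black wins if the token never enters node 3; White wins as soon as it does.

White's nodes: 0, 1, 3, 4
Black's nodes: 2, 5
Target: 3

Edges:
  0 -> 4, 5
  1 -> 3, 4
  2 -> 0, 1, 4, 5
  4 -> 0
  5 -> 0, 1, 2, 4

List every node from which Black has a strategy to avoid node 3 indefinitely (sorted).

0, 2, 4, 5

A0 = {3}
A1: add {1} — 1 (White) has 1→3.
A2 = A1; e.g. 0 (White) has no edge into A1. Fixed point.
White's attractor = {1, 3}; Black avoids the target exactly from the complement.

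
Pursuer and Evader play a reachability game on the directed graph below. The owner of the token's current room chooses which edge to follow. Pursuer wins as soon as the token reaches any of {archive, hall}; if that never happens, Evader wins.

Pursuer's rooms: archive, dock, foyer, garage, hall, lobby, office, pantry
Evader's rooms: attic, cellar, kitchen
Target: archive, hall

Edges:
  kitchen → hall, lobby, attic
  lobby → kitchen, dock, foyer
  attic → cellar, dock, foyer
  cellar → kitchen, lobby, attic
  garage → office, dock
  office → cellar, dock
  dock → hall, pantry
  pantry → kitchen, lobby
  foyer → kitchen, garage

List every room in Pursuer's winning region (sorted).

A0 = {archive, hall}
A1: add {dock} — dock (Pursuer) has dock→hall.
A2: add {garage, lobby, office} — lobby (Pursuer) has lobby→dock; garage (Pursuer) has garage→dock; office (Pursuer) has office→dock.
A3: add {foyer, pantry} — pantry (Pursuer) has pantry→lobby; foyer (Pursuer) has foyer→garage.
A4 = A3; e.g. kitchen (Evader) can still go to attic. Fixed point.
Pursuer's winning region = {archive, dock, foyer, garage, hall, lobby, office, pantry}.

archive, dock, foyer, garage, hall, lobby, office, pantry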